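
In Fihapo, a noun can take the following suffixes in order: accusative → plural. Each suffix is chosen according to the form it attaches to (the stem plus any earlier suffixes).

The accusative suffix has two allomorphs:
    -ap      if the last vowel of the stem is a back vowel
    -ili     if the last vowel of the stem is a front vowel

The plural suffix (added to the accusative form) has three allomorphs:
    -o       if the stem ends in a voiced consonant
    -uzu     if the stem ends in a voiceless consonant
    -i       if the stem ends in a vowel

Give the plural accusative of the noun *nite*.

The last vowel of *nite* is /e/, which is a front vowel, so the accusative suffix is -ili, giving *niteili*.
Since the final sound of the accusative form *niteili* is /i/ (a vowel), it takes -i, giving *niteilii*.

niteilii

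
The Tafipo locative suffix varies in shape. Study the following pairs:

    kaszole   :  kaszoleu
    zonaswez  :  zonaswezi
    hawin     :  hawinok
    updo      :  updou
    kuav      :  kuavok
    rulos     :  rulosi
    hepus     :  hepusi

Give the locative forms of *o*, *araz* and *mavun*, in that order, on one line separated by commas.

The alternation tracks the final sound of the stem — -i when the stem ends in a sibilant (*zonaswez*, *rulos*, *hepus*); -ok when the stem ends in a non-sibilant consonant (*hawin*, *kuav*); -u when the stem ends in a vowel (*kaszole*, *updo*).
Since the final sound of *o* is /o/ (a vowel), it takes -u, giving *ou*.
The final sound of *araz* is /z/, which is a sibilant, so the suffix is -i, giving *arazi*.
The final sound of *mavun* is /n/, which is a non-sibilant consonant, so the suffix is -ok, giving *mavunok*.

ou, arazi, mavunok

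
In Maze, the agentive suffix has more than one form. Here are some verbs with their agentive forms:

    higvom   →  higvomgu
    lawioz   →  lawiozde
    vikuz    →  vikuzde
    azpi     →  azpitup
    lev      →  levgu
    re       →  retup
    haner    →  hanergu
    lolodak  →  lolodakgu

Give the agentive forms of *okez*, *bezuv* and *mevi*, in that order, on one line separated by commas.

The pattern is sibilance of the final sound: -de when the stem ends in a sibilant (*lawioz*, *vikuz*); -gu when the stem ends in a non-sibilant consonant (*higvom*, *lev*, *haner*, *lolodak*); -tup when the stem ends in a vowel (*azpi*, *re*).
*okez*: final sound = /z/, a sibilant → -de → *okezde*.
The final sound of *bezuv* is /v/, which is a non-sibilant consonant, so the suffix is -gu, giving *bezuvgu*.
The final sound of *mevi* is /i/, which is a vowel, so the suffix is -tup, giving *mevitup*.

okezde, bezuvgu, mevitup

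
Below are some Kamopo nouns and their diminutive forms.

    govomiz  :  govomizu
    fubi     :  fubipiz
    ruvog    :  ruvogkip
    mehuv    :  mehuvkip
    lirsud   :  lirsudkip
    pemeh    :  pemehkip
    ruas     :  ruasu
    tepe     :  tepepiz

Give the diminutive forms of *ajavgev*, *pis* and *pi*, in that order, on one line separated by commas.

Looking at the final sound of each stem: -u when the stem ends in a sibilant (*govomiz*, *ruas*); -kip when the stem ends in a non-sibilant consonant (*ruvog*, *mehuv*, *lirsud*, *pemeh*); -piz when the stem ends in a vowel (*fubi*, *tepe*).
*ajavgev*: final sound = /v/, a non-sibilant consonant → -kip → *ajavgevkip*.
The final sound of *pis* is /s/, which is a sibilant, so the suffix is -u, giving *pisu*.
*pi* — final sound /i/ (a vowel) → -piz → *pipiz*.

ajavgevkip, pisu, pipiz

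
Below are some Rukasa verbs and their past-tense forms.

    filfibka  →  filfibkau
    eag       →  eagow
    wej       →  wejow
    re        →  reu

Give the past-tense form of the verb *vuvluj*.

vuvlujow

The alternation tracks the final sound of the stem — -ow when the stem ends in a consonant (*eag*, *wej*); -u when the stem ends in a vowel (*filfibka*, *re*).
Since the final sound of *vuvluj* is /j/ (a consonant), it takes -ow, giving *vuvlujow*.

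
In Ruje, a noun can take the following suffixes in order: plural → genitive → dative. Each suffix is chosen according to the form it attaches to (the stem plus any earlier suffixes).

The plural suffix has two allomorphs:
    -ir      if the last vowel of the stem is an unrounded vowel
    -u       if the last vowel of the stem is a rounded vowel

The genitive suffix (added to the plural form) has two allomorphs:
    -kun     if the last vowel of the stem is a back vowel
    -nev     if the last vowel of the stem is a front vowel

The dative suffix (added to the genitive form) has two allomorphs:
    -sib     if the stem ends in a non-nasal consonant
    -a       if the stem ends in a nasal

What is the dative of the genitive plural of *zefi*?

zefiirnevsib

*zefi*: last vowel = /i/, an unrounded vowel → -ir → *zefiir*.
The plural form *zefiir*: last vowel = /i/, a front vowel → -nev → *zefiirnev*.
The final consonant of the genitive form *zefiirnev* is /v/, which is non-nasal, so the dative suffix is -sib, giving *zefiirnevsib*.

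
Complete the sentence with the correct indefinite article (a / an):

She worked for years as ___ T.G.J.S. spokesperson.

The indefinite article is chosen by the initial *sound* of the following word, not its spelling.
The initialism *T.G.J.S.* is read letter by letter; the first letter, T, is pronounced /tiː/, which begins with a consonant sound.
So the article is *a*: She worked for years as a T.G.J.S. spokesperson.

a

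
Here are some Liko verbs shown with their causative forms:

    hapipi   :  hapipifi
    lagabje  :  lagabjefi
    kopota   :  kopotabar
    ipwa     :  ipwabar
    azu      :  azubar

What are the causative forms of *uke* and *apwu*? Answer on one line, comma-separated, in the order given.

ukefi, apwubar

The pattern is front/back vowel harmony: -fi when the last vowel of the stem is a front vowel (*hapipi*, *lagabje*); -bar when the last vowel of the stem is a back vowel (*kopota*, *ipwa*, *azu*).
The last vowel of *uke* is /e/, which is a front vowel, so the suffix is -fi, giving *ukefi*.
*apwu* — last vowel /u/ (a back vowel) → -bar → *apwubar*.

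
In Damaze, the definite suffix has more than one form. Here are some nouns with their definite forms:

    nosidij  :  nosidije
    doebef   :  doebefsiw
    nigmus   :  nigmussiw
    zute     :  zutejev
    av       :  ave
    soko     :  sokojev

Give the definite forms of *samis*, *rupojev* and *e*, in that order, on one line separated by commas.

The suffix is conditioned by the final sound: -siw when the stem ends in a voiceless consonant (*doebef*, *nigmus*); -e when the stem ends in a voiced consonant (*nosidij*, *av*); -jev when the stem ends in a vowel (*zute*, *soko*).
*samis*: final sound = /s/, a voiceless consonant → -siw → *samissiw*.
*rupojev* — final sound /v/ (a voiced consonant) → -e → *rupojeve*.
Since the final sound of *e* is /e/ (a vowel), it takes -jev, giving *ejev*.

samissiw, rupojeve, ejev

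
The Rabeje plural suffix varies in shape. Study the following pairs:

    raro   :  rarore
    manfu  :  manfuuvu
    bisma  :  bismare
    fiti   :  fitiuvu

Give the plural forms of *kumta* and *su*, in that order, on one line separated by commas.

kumtare, suuvu

The alternation tracks the last vowel of the stem — -uvu when the last vowel of the stem is a high vowel (*manfu*, *fiti*); -re when the last vowel of the stem is a non-high vowel (*raro*, *bisma*).
*kumta*: last vowel = /a/, a non-high vowel → -re → *kumtare*.
The last vowel of *su* is /u/, which is a high vowel, so the suffix is -uvu, giving *suuvu*.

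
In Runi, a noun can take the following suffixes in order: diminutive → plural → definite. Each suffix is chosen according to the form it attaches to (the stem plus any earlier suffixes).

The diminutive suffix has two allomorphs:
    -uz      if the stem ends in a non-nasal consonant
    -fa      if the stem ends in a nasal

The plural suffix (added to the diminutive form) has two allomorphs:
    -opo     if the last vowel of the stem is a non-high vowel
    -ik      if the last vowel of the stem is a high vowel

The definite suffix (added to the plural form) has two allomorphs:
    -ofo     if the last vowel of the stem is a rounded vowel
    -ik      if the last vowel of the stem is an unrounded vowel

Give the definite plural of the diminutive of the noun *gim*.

gimfaopoofo

*gim*: final consonant = /m/, a nasal → -fa → *gimfa*.
Since the last vowel of the diminutive form *gimfa* is /a/ (a non-high vowel), it takes -opo, giving *gimfaopo*.
The last vowel of the plural form *gimfaopo* is /o/, which is a rounded vowel, so the definite suffix is -ofo, giving *gimfaopoofo*.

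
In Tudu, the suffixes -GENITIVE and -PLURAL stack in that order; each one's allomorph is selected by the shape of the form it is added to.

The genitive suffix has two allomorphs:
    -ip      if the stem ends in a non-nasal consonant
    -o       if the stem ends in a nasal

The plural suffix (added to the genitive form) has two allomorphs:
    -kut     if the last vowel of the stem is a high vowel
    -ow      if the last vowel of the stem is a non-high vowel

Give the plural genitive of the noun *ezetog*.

ezetogipkut

*ezetog* — final consonant /g/ (non-nasal) → -ip → *ezetogip*.
The genitive form *ezetogip* — last vowel /i/ (a high vowel) → -kut → *ezetogipkut*.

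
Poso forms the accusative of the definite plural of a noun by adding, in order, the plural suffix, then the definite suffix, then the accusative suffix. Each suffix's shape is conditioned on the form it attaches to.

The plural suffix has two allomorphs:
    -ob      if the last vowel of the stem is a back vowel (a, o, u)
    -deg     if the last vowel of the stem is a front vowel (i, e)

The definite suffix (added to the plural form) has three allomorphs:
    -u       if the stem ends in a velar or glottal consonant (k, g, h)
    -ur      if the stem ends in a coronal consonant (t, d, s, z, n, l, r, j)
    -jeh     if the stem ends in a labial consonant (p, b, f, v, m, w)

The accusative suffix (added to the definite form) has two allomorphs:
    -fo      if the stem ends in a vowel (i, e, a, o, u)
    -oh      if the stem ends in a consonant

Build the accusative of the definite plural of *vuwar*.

vuwarobjehoh

Since the last vowel of *vuwar* is /a/ (a back vowel), it takes -ob, giving *vuwarob*.
The plural form *vuwarob* — final consonant /b/ (labial) → -jeh → *vuwarobjeh*.
The final sound of the definite form *vuwarobjeh* is /h/, which is a consonant, so the accusative suffix is -oh, giving *vuwarobjehoh*.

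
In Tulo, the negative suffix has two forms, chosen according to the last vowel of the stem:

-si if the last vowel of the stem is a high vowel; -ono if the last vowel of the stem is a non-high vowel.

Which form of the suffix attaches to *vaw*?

-ono

Since the last vowel of *vaw* is /a/ (a non-high vowel), it takes -ono.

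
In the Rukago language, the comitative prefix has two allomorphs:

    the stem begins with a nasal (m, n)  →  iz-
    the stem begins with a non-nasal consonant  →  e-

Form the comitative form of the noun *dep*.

edep

The first consonant of *dep* is /d/, which is non-nasal, so the prefix is e-, giving *edep*.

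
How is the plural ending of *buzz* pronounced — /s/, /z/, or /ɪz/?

The stem *buzz* ends in a sibilant (/s, z, ʃ, ʒ, tʃ, dʒ/).
The plural suffix surfaces as /ɪz/ after sibilants, /s/ after other voiceless consonants, and /z/ after other voiced sounds.
So the plural -s on *buzz* is pronounced /ɪz/.

/ɪz/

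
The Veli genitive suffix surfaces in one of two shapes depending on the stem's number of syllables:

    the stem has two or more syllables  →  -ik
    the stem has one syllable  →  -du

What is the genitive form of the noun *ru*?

rudu

*ru* has one syllable, so the suffix is -du, giving *rudu*.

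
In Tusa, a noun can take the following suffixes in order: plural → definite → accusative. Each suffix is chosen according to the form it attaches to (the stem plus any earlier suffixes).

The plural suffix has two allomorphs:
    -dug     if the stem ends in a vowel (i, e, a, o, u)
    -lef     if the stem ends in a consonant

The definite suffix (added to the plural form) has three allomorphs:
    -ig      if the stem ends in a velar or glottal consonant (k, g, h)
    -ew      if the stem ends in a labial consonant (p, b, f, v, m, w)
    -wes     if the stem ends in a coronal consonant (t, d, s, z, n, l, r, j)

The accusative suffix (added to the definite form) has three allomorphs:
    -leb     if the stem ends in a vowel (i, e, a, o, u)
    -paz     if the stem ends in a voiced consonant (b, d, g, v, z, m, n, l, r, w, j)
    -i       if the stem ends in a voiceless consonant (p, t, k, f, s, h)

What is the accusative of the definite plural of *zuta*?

zutadugigpaz

The final sound of *zuta* is /a/, which is a vowel, so the plural suffix is -dug, giving *zutadug*.
The plural form *zutadug*: final consonant = /g/, velar/glottal → -ig → *zutadugig*.
Since the final sound of the definite form *zutadugig* is /g/ (a voiced consonant), it takes -paz, giving *zutadugigpaz*.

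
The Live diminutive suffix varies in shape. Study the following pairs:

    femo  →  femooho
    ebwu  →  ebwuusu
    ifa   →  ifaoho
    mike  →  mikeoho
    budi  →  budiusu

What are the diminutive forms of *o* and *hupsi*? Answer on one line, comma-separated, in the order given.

The pattern is height harmony: -usu when the last vowel of the stem is a high vowel (*ebwu*, *budi*); -oho when the last vowel of the stem is a non-high vowel (*femo*, *ifa*, *mike*).
*o*: last vowel = /o/, a non-high vowel → -oho → *ooho*.
*hupsi*: last vowel = /i/, a high vowel → -usu → *hupsiusu*.

ooho, hupsiusu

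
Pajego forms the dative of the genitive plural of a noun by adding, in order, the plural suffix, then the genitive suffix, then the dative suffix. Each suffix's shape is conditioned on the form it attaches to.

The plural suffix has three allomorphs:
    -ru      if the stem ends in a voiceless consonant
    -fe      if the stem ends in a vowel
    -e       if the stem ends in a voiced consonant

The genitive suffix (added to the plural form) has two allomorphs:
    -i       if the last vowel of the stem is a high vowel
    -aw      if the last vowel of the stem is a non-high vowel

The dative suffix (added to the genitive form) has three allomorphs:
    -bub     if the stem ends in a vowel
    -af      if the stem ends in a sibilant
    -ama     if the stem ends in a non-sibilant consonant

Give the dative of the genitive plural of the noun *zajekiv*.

The final sound of *zajekiv* is /v/, which is a voiced consonant, so the plural suffix is -e, giving *zajekive*.
The plural form *zajekive*: last vowel = /e/, a non-high vowel → -aw → *zajekiveaw*.
The genitive form *zajekiveaw*: final sound = /w/, a non-sibilant consonant → -ama → *zajekiveawama*.

zajekiveawama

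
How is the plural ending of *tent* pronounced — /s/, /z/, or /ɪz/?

The stem *tent* ends in a voiceless non-sibilant consonant.
The plural suffix surfaces as /ɪz/ after sibilants, /s/ after other voiceless consonants, and /z/ after other voiced sounds.
So the plural -s on *tent* is pronounced /s/.

/s/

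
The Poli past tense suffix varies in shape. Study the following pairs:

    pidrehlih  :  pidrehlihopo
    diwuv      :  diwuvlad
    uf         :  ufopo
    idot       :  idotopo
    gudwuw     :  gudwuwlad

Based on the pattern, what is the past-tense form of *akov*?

Looking at the final consonant of each stem: -opo when the stem ends in a voiceless consonant (*pidrehlih*, *uf*, *idot*); -lad when the stem ends in a voiced consonant (*diwuv*, *gudwuw*).
The final consonant of *akov* is /v/, which is voiced, so the suffix is -lad, giving *akovlad*.

akovlad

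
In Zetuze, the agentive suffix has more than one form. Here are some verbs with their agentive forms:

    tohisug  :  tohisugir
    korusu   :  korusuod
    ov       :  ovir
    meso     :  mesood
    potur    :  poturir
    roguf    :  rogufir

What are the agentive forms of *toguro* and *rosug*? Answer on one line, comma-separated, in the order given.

Looking at the final sound of each stem: -ir when the stem ends in a consonant (*tohisug*, *ov*, *potur*, *roguf*); -od when the stem ends in a vowel (*korusu*, *meso*).
Since the final sound of *toguro* is /o/ (a vowel), it takes -od, giving *togurood*.
Since the final sound of *rosug* is /g/ (a consonant), it takes -ir, giving *rosugir*.

togurood, rosugir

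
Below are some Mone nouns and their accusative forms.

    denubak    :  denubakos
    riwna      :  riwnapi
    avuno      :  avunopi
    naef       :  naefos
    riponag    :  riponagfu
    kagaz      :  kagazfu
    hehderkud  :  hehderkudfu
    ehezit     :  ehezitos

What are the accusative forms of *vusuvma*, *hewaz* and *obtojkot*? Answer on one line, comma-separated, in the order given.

Looking at the final sound of each stem: -os when the stem ends in a voiceless consonant (*denubak*, *naef*, *ehezit*); -fu when the stem ends in a voiced consonant (*riponag*, *kagaz*, *hehderkud*); -pi when the stem ends in a vowel (*riwna*, *avuno*).
The final sound of *vusuvma* is /a/, which is a vowel, so the suffix is -pi, giving *vusuvmapi*.
The final sound of *hewaz* is /z/, which is a voiced consonant, so the suffix is -fu, giving *hewazfu*.
*obtojkot* — final sound /t/ (a voiceless consonant) → -os → *obtojkotos*.

vusuvmapi, hewazfu, obtojkotos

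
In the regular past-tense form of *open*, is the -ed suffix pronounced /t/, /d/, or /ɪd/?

The stem *open* ends in a voiced sound other than /d/.
The -ed suffix is realized as /ɪd/ after /t, d/; as /t/ after other voiceless consonants; and as /d/ after other voiced sounds.
So -ed on *open* is pronounced /d/.

/d/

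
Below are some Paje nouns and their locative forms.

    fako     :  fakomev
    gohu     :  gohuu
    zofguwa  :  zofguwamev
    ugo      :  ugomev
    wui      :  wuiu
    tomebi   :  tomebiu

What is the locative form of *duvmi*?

The alternation tracks the last vowel of the stem — -u when the last vowel of the stem is a high vowel (*gohu*, *wui*, *tomebi*); -mev when the last vowel of the stem is a non-high vowel (*fako*, *zofguwa*, *ugo*).
*duvmi*: last vowel = /i/, a high vowel → -u → *duvmiu*.

duvmiu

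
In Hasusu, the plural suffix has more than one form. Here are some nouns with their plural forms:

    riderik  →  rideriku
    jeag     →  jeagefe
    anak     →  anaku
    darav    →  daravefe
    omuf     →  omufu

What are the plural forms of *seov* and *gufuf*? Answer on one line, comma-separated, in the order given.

seovefe, gufufu

The suffix is conditioned by the final consonant: -u when the stem ends in a voiceless consonant (*riderik*, *anak*, *omuf*); -efe when the stem ends in a voiced consonant (*jeag*, *darav*).
The final consonant of *seov* is /v/, which is voiced, so the suffix is -efe, giving *seovefe*.
Since the final consonant of *gufuf* is /f/ (voiceless), it takes -u, giving *gufufu*.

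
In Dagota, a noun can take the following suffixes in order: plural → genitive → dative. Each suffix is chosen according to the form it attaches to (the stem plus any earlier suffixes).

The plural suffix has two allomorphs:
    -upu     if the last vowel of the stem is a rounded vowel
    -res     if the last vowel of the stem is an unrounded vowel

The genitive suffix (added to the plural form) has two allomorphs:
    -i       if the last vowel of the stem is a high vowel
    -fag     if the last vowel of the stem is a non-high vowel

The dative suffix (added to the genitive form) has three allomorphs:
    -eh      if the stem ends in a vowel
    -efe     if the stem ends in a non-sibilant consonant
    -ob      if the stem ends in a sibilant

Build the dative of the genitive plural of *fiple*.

fipleresfagefe

The last vowel of *fiple* is /e/, which is an unrounded vowel, so the plural suffix is -res, giving *fipleres*.
Since the last vowel of the plural form *fipleres* is /e/ (a non-high vowel), it takes -fag, giving *fipleresfag*.
Since the final sound of the genitive form *fipleresfag* is /g/ (a non-sibilant consonant), it takes -efe, giving *fipleresfagefe*.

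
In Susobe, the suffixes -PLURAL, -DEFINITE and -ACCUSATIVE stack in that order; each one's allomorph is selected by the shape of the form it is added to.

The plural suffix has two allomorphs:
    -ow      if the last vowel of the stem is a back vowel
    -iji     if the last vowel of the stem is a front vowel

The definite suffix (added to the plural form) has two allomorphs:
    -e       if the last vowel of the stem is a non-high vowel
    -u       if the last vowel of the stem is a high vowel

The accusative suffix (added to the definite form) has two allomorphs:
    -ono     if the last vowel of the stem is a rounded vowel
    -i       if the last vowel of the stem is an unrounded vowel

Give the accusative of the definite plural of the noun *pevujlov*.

pevujlovowei

*pevujlov*: last vowel = /o/, a back vowel → -ow → *pevujlovow*.
Since the last vowel of the plural form *pevujlovow* is /o/ (a non-high vowel), it takes -e, giving *pevujlovowe*.
The definite form *pevujlovowe*: last vowel = /e/, an unrounded vowel → -i → *pevujlovowei*.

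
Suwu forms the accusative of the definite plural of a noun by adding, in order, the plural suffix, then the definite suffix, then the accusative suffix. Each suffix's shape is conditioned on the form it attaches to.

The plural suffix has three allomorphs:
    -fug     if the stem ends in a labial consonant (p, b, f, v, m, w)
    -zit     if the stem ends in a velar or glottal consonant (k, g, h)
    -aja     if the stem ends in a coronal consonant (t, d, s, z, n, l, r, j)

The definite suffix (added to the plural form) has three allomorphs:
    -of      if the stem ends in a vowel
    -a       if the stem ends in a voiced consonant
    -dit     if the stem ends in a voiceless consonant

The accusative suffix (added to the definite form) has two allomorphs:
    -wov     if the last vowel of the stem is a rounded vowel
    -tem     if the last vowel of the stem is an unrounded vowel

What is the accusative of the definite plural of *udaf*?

Since the final consonant of *udaf* is /f/ (labial), it takes -fug, giving *udaffug*.
The final sound of the plural form *udaffug* is /g/, which is a voiced consonant, so the definite suffix is -a, giving *udaffuga*.
The definite form *udaffuga*: last vowel = /a/, an unrounded vowel → -tem → *udaffugatem*.

udaffugatem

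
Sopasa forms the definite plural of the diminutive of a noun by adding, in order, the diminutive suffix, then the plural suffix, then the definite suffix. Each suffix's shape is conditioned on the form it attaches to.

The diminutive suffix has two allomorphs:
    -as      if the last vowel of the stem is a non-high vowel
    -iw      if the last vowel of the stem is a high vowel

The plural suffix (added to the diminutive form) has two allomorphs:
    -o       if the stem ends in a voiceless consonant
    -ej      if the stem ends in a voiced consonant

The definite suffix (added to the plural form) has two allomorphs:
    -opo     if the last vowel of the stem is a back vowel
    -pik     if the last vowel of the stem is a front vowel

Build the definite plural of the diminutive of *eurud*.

The last vowel of *eurud* is /u/, which is a high vowel, so the diminutive suffix is -iw, giving *eurudiw*.
The diminutive form *eurudiw* — final consonant /w/ (voiced) → -ej → *eurudiwej*.
Since the last vowel of the plural form *eurudiwej* is /e/ (a front vowel), it takes -pik, giving *eurudiwejpik*.

eurudiwejpik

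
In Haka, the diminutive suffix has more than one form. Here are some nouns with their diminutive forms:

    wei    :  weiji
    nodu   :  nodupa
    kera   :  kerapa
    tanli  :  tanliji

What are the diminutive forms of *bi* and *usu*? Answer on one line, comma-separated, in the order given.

biji, usupa

The pattern is front/back vowel harmony: -ji when the last vowel of the stem is a front vowel (*wei*, *tanli*); -pa when the last vowel of the stem is a back vowel (*nodu*, *kera*).
*bi*: last vowel = /i/, a front vowel → -ji → *biji*.
*usu*: last vowel = /u/, a back vowel → -pa → *usupa*.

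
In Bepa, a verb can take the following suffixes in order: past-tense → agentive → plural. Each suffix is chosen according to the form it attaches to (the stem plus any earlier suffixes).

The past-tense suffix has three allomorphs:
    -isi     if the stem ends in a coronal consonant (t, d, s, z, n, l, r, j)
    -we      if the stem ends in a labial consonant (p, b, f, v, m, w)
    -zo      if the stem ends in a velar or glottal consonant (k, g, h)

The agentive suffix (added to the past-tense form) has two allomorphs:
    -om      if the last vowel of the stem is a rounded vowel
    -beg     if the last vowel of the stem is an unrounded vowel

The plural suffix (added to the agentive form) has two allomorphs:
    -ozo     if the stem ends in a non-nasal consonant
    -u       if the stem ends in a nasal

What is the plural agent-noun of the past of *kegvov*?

kegvovwebegozo

*kegvov*: final consonant = /v/, labial → -we → *kegvovwe*.
The past-tense form *kegvovwe*: last vowel = /e/, an unrounded vowel → -beg → *kegvovwebeg*.
Since the final consonant of the agentive form *kegvovwebeg* is /g/ (non-nasal), it takes -ozo, giving *kegvovwebegozo*.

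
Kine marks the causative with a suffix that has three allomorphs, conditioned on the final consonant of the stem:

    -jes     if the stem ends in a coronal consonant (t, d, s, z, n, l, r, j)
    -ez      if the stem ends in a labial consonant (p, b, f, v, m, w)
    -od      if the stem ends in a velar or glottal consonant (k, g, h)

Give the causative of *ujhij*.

The final consonant of *ujhij* is /j/, which is coronal, so the suffix is -jes, giving *ujhijjes*.

ujhijjes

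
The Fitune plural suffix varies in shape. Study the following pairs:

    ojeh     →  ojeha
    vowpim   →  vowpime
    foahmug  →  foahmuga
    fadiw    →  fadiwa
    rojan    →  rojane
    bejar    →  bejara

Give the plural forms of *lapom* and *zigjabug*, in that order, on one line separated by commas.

The alternation tracks the final consonant of the stem — -e when the stem ends in a nasal (*vowpim*, *rojan*); -a when the stem ends in a non-nasal consonant (*ojeh*, *foahmug*, *fadiw*, *bejar*).
The final consonant of *lapom* is /m/, which is a nasal, so the suffix is -e, giving *lapome*.
The final consonant of *zigjabug* is /g/, which is non-nasal, so the suffix is -a, giving *zigjabuga*.

lapome, zigjabuga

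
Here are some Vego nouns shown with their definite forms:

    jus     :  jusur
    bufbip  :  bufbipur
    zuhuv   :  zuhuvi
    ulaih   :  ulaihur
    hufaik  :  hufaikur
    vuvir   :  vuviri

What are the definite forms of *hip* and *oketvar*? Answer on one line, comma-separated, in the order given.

Looking at the final consonant of each stem: -ur when the stem ends in a voiceless consonant (*jus*, *bufbip*, *ulaih*, *hufaik*); -i when the stem ends in a voiced consonant (*zuhuv*, *vuvir*).
*hip*: final consonant = /p/, voiceless → -ur → *hipur*.
The final consonant of *oketvar* is /r/, which is voiced, so the suffix is -i, giving *oketvari*.

hipur, oketvari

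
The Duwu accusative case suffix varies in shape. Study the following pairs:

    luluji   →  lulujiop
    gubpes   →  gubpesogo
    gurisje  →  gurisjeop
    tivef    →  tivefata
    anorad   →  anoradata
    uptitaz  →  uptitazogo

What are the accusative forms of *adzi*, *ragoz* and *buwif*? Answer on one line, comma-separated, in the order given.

The alternation tracks the final sound of the stem — -ogo when the stem ends in a sibilant (*gubpes*, *uptitaz*); -ata when the stem ends in a non-sibilant consonant (*tivef*, *anorad*); -op when the stem ends in a vowel (*luluji*, *gurisje*).
*adzi*: final sound = /i/, a vowel → -op → *adziop*.
*ragoz*: final sound = /z/, a sibilant → -ogo → *ragozogo*.
*buwif* — final sound /f/ (a non-sibilant consonant) → -ata → *buwifata*.

adziop, ragozogo, buwifata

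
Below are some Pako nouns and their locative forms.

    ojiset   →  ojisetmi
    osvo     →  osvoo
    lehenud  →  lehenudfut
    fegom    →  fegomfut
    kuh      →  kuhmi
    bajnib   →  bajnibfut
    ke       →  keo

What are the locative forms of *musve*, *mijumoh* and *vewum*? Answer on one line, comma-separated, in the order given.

musveo, mijumohmi, vewumfut

The suffix is conditioned by the final sound: -mi when the stem ends in a voiceless consonant (*ojiset*, *kuh*); -fut when the stem ends in a voiced consonant (*lehenud*, *fegom*, *bajnib*); -o when the stem ends in a vowel (*osvo*, *ke*).
*musve* — final sound /e/ (a vowel) → -o → *musveo*.
The final sound of *mijumoh* is /h/, which is a voiceless consonant, so the suffix is -mi, giving *mijumohmi*.
The final sound of *vewum* is /m/, which is a voiced consonant, so the suffix is -fut, giving *vewumfut*.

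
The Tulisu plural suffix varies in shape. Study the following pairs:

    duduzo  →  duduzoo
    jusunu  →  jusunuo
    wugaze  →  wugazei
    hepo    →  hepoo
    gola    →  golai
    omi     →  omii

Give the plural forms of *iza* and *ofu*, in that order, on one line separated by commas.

The alternation tracks the last vowel of the stem — -o when the last vowel of the stem is a rounded vowel (*duduzo*, *jusunu*, *hepo*); -i when the last vowel of the stem is an unrounded vowel (*wugaze*, *gola*, *omi*).
*iza*: last vowel = /a/, an unrounded vowel → -i → *izai*.
*ofu*: last vowel = /u/, a rounded vowel → -o → *ofuo*.

izai, ofuo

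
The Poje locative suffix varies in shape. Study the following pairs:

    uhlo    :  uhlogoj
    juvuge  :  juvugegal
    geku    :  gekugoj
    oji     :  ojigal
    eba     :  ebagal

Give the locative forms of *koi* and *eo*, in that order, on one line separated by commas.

koigal, eogoj

The suffix is conditioned by the last vowel: -goj when the last vowel of the stem is a rounded vowel (*uhlo*, *geku*); -gal when the last vowel of the stem is an unrounded vowel (*juvuge*, *oji*, *eba*).
Since the last vowel of *koi* is /i/ (an unrounded vowel), it takes -gal, giving *koigal*.
*eo* — last vowel /o/ (a rounded vowel) → -goj → *eogoj*.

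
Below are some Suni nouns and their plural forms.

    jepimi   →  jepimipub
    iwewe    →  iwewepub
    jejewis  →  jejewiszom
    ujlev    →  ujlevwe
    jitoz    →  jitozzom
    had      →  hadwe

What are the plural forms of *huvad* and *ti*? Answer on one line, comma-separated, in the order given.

huvadwe, tipub

The suffix is conditioned by the final sound: -zom when the stem ends in a sibilant (*jejewis*, *jitoz*); -we when the stem ends in a non-sibilant consonant (*ujlev*, *had*); -pub when the stem ends in a vowel (*jepimi*, *iwewe*).
*huvad*: final sound = /d/, a non-sibilant consonant → -we → *huvadwe*.
Since the final sound of *ti* is /i/ (a vowel), it takes -pub, giving *tipub*.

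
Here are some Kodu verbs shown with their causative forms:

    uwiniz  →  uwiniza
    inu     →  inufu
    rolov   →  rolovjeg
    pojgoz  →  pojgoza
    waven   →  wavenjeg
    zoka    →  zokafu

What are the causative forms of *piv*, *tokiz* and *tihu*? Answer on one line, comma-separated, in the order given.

pivjeg, tokiza, tihufu

The alternation tracks the final sound of the stem — -a when the stem ends in a sibilant (*uwiniz*, *pojgoz*); -jeg when the stem ends in a non-sibilant consonant (*rolov*, *waven*); -fu when the stem ends in a vowel (*inu*, *zoka*).
Since the final sound of *piv* is /v/ (a non-sibilant consonant), it takes -jeg, giving *pivjeg*.
Since the final sound of *tokiz* is /z/ (a sibilant), it takes -a, giving *tokiza*.
*tihu* — final sound /u/ (a vowel) → -fu → *tihufu*.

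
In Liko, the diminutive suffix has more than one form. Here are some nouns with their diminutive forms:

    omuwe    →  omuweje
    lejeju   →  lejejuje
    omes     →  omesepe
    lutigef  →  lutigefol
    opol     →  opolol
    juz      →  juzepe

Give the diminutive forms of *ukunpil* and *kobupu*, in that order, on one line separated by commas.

The suffix is conditioned by the final sound: -epe when the stem ends in a sibilant (*omes*, *juz*); -ol when the stem ends in a non-sibilant consonant (*lutigef*, *opol*); -je when the stem ends in a vowel (*omuwe*, *lejeju*).
Since the final sound of *ukunpil* is /l/ (a non-sibilant consonant), it takes -ol, giving *ukunpilol*.
Since the final sound of *kobupu* is /u/ (a vowel), it takes -je, giving *kobupuje*.

ukunpilol, kobupuje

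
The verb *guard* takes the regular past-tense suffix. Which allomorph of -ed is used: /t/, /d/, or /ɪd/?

The stem *guard* ends in /t/ or /d/.
The -ed suffix is realized as /ɪd/ after /t, d/; as /t/ after other voiceless consonants; and as /d/ after other voiced sounds.
So -ed on *guard* is pronounced /ɪd/.

/ɪd/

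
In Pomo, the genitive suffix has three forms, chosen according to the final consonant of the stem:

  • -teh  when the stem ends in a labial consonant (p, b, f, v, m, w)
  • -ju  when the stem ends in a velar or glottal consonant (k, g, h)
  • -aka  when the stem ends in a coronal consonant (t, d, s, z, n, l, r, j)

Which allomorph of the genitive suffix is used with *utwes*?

*utwes* — final consonant /s/ (coronal) → -aka.

-aka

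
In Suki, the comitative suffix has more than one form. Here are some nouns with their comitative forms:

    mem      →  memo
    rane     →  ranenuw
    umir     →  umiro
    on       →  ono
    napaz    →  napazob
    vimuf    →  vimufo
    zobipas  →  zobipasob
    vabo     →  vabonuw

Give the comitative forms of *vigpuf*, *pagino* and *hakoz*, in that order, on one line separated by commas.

vigpufo, paginonuw, hakozob

The pattern is sibilance of the final sound: -ob when the stem ends in a sibilant (*napaz*, *zobipas*); -o when the stem ends in a non-sibilant consonant (*mem*, *umir*, *on*, *vimuf*); -nuw when the stem ends in a vowel (*rane*, *vabo*).
*vigpuf* — final sound /f/ (a non-sibilant consonant) → -o → *vigpufo*.
Since the final sound of *pagino* is /o/ (a vowel), it takes -nuw, giving *paginonuw*.
*hakoz*: final sound = /z/, a sibilant → -ob → *hakozob*.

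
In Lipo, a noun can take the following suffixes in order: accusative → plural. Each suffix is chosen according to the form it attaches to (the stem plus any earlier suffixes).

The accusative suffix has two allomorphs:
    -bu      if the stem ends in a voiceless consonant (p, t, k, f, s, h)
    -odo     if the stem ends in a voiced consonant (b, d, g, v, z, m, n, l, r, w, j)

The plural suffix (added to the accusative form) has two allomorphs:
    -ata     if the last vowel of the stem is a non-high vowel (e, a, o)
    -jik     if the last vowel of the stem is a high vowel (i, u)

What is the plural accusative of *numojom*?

numojomodoata

Since the final consonant of *numojom* is /m/ (voiced), it takes -odo, giving *numojomodo*.
The accusative form *numojomodo*: last vowel = /o/, a non-high vowel → -ata → *numojomodoata*.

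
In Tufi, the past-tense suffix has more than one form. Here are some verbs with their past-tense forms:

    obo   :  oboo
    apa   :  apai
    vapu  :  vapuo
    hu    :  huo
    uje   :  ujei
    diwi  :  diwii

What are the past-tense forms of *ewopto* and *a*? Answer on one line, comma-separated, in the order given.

ewoptoo, ai

The suffix is conditioned by the last vowel: -o when the last vowel of the stem is a rounded vowel (*obo*, *vapu*, *hu*); -i when the last vowel of the stem is an unrounded vowel (*apa*, *uje*, *diwi*).
Since the last vowel of *ewopto* is /o/ (a rounded vowel), it takes -o, giving *ewoptoo*.
Since the last vowel of *a* is /a/ (an unrounded vowel), it takes -i, giving *ai*.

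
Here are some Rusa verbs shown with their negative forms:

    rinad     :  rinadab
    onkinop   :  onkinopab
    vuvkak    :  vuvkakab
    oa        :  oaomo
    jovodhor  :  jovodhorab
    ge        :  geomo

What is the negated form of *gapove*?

Looking at the final sound of each stem: -ab when the stem ends in a consonant (*rinad*, *onkinop*, *vuvkak*, *jovodhor*); -omo when the stem ends in a vowel (*oa*, *ge*).
*gapove* — final sound /e/ (a vowel) → -omo → *gapoveomo*.

gapoveomo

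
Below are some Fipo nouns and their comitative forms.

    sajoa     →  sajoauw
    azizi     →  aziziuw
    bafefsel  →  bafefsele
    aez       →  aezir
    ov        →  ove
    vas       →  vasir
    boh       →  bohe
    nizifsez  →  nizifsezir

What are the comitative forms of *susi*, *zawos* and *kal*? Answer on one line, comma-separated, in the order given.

susiuw, zawosir, kale

The suffix is conditioned by the final sound: -ir when the stem ends in a sibilant (*aez*, *vas*, *nizifsez*); -e when the stem ends in a non-sibilant consonant (*bafefsel*, *ov*, *boh*); -uw when the stem ends in a vowel (*sajoa*, *azizi*).
*susi* — final sound /i/ (a vowel) → -uw → *susiuw*.
*zawos* — final sound /s/ (a sibilant) → -ir → *zawosir*.
*kal*: final sound = /l/, a non-sibilant consonant → -e → *kale*.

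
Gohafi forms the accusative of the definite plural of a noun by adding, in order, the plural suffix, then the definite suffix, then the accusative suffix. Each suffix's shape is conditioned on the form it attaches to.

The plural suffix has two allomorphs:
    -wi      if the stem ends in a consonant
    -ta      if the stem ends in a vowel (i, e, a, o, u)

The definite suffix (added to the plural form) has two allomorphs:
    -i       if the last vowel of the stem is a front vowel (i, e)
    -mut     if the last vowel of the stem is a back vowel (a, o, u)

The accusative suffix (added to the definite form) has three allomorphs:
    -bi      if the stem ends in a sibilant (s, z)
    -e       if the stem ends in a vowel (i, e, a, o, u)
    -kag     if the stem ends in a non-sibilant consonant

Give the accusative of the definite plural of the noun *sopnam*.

sopnamwiie

*sopnam*: final sound = /m/, a consonant → -wi → *sopnamwi*.
The plural form *sopnamwi*: last vowel = /i/, a front vowel → -i → *sopnamwii*.
Since the final sound of the definite form *sopnamwii* is /i/ (a vowel), it takes -e, giving *sopnamwiie*.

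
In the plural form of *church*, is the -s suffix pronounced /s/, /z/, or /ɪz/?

The stem *church* ends in a sibilant (/s, z, ʃ, ʒ, tʃ, dʒ/).
The plural suffix surfaces as /ɪz/ after sibilants, /s/ after other voiceless consonants, and /z/ after other voiced sounds.
So the plural -s on *church* is pronounced /ɪz/.

/ɪz/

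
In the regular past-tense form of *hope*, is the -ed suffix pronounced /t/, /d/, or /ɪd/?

The stem *hope* ends in a voiceless consonant other than /t/.
The -ed suffix is realized as /ɪd/ after /t, d/; as /t/ after other voiceless consonants; and as /d/ after other voiced sounds.
So -ed on *hope* is pronounced /t/.

/t/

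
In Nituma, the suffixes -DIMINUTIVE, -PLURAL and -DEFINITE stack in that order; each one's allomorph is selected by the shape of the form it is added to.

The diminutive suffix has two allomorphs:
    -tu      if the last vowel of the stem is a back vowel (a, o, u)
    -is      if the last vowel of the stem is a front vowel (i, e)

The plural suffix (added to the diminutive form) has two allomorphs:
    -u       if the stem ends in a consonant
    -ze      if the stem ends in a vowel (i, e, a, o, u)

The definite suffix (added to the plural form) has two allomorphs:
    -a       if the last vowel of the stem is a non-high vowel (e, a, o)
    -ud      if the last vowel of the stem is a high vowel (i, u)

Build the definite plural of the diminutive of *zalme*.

Since the last vowel of *zalme* is /e/ (a front vowel), it takes -is, giving *zalmeis*.
Since the final sound of the diminutive form *zalmeis* is /s/ (a consonant), it takes -u, giving *zalmeisu*.
The plural form *zalmeisu* — last vowel /u/ (a high vowel) → -ud → *zalmeisuud*.

zalmeisuud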